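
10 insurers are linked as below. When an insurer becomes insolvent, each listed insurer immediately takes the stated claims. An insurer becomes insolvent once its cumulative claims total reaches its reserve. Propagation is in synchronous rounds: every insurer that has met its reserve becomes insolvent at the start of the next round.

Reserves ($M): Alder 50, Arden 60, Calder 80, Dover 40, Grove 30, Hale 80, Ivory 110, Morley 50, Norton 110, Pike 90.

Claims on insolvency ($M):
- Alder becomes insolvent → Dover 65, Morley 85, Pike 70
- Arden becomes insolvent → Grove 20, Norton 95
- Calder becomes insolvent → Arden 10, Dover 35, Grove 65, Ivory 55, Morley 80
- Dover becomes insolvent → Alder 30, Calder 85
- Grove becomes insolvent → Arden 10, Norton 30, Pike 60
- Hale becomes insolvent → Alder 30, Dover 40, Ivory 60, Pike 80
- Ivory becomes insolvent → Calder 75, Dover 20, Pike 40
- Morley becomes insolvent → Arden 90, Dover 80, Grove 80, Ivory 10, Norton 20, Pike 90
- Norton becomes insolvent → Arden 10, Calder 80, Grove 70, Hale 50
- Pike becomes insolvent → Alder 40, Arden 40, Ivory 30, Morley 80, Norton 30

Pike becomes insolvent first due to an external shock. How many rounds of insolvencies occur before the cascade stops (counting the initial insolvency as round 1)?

Round 1 — Pike becomes insolvent (initial).
  Alder: +40 → 40 < 50
  Arden: +40 → 40 < 60
  Ivory: +30 → 30 < 110
  Morley: +80 → 80 ≥ 50
  Norton: +30 → 30 < 110
Round 2 — Morley becomes insolvent.
  Arden: +90 → 130 ≥ 60
  Dover: +80 → 80 ≥ 40
  Grove: +80 → 80 ≥ 30
  Ivory: +10 → 40 < 110
  Norton: +20 → 50 < 110
Round 3 — Arden, Dover, Grove become insolvent.
  Alder: +30 → 70 ≥ 50
  Calder: +85 → 85 ≥ 80
  Norton: +95+30 → 175 ≥ 110
Round 4 — Alder, Calder, Norton become insolvent.
  Hale: +50 → 50 < 80
  Ivory: +55 → 95 < 110
No further insolvencies.

4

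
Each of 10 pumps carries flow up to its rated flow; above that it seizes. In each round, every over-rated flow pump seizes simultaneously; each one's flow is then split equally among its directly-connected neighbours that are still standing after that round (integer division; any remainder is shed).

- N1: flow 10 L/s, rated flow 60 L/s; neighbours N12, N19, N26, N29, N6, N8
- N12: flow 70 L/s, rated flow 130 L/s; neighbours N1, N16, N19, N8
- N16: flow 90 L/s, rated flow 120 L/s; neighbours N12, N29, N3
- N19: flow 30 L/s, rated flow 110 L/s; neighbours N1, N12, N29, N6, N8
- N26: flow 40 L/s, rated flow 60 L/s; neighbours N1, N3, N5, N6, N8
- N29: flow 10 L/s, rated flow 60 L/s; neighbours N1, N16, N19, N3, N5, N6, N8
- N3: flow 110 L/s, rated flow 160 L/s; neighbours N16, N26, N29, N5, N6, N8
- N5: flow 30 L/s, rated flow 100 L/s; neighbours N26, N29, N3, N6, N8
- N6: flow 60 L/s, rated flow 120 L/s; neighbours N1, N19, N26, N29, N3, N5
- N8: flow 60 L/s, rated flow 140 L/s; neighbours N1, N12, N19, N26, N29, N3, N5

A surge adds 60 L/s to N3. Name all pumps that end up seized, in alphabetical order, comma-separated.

Round 1 — N3 at 170 > 160. N3 seizes.
  N3 sheds 170 L/s to N16, N26, N29, N5, N6, N8: 28 each (2 lost).
    N16: 90+28 = 118 ≤ 120
    N26: 40+28 = 68 > 60
    N29: 10+28 = 38 ≤ 60
    N5: 30+28 = 58 ≤ 100
    N6: 60+28 = 88 ≤ 120
    N8: 60+28 = 88 ≤ 140
Round 2 — N26 seizes.
  N26 sheds 68 L/s to N1, N5, N6, N8: 17 each.
    N1: 10+17 = 27 ≤ 60
    N5: 58+17 = 75 ≤ 100
    N6: 88+17 = 105 ≤ 120
    N8: 88+17 = 105 ≤ 140
No further seizures.

N26, N3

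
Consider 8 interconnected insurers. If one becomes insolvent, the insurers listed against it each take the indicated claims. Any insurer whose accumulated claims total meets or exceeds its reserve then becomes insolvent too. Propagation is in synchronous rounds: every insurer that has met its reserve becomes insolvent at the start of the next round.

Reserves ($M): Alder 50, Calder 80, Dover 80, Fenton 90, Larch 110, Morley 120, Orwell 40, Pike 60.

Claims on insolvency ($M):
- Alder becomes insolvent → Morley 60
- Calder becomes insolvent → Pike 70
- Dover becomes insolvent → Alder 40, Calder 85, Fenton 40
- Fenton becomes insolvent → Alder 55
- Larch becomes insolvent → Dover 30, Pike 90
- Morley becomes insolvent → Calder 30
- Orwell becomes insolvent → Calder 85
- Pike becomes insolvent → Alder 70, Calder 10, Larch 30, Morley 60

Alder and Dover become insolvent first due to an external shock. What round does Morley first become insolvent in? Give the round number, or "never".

4

Round 1 — Alder, Dover become insolvent (initial).
  Calder: +85 → 85 ≥ 80
  Fenton: +40 → 40 < 90
  Morley: +60 → 60 < 120
Round 2 — Calder becomes insolvent.
  Pike: +70 → 70 ≥ 60
Round 3 — Pike becomes insolvent.
  Larch: +30 → 30 < 110
  Morley: +60 → 120 ≥ 120
Round 4 — Morley becomes insolvent.
No further insolvencies.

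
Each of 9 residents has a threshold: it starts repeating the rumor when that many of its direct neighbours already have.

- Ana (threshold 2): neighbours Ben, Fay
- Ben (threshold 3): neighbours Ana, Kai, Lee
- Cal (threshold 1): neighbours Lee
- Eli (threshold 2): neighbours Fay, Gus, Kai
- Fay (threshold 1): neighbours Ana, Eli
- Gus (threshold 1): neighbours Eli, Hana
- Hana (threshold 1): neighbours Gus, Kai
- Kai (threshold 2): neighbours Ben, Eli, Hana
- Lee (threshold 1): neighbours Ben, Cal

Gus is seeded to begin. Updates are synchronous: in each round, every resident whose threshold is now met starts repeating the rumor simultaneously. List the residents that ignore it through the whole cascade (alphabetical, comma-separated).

Ana, Ben, Cal, Eli, Fay, Kai, Lee

Round 1 — Gus starts repeating the rumor (initial).
Round 2 — checking thresholds:
  Eli: 1 of 3 neighbours < 2, holds.
  Hana: 1 of 2 neighbours ≥ 1, starts repeating the rumor.
Round 3 — no new spreads; cascade stops.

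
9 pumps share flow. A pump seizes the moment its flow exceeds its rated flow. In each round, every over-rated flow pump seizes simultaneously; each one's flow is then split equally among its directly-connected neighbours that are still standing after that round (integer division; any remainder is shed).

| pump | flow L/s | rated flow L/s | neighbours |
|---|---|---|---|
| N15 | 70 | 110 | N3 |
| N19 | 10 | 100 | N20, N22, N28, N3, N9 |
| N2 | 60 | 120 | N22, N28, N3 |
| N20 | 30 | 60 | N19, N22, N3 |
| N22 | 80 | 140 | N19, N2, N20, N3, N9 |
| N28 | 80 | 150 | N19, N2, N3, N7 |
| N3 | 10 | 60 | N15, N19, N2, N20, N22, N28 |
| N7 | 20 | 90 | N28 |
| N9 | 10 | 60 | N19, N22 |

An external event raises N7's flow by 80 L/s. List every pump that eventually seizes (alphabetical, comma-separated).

N19, N2, N20, N22, N28, N3, N7, N9

Round 1 — N7 at 100 > 90. N7 seizes.
  N7 sheds 100 L/s to N28: 100 each.
    N28: 80+100 = 180 > 150
Round 2 — N28 seizes.
  N28 sheds 180 L/s to N19, N2, N3: 60 each.
    N19: 10+60 = 70 ≤ 100
    N2: 60+60 = 120 ≤ 120
    N3: 10+60 = 70 > 60
Round 3 — N3 seizes.
  N3 sheds 70 L/s to N15, N19, N2, N20, N22: 14 each.
    N15: 70+14 = 84 ≤ 110
    N19: 70+14 = 84 ≤ 100
    N2: 120+14 = 134 > 120
    N20: 30+14 = 44 ≤ 60
    N22: 80+14 = 94 ≤ 140
Round 4 — N2 seizes.
  N2 sheds 134 L/s to N22: 134 each.
    N22: 94+134 = 228 > 140
Round 5 — N22 seizes.
  N22 sheds 228 L/s to N19, N20, N9: 76 each.
    N19: 84+76 = 160 > 100
    N20: 44+76 = 120 > 60
    N9: 10+76 = 86 > 60
Round 6 — N19, N20, N9 seize.
  N19 sheds 160 L/s: no online neighbours, lost.
  N20 sheds 120 L/s: no online neighbours, lost.
  N9 sheds 86 L/s: no online neighbours, lost.
No further seizures.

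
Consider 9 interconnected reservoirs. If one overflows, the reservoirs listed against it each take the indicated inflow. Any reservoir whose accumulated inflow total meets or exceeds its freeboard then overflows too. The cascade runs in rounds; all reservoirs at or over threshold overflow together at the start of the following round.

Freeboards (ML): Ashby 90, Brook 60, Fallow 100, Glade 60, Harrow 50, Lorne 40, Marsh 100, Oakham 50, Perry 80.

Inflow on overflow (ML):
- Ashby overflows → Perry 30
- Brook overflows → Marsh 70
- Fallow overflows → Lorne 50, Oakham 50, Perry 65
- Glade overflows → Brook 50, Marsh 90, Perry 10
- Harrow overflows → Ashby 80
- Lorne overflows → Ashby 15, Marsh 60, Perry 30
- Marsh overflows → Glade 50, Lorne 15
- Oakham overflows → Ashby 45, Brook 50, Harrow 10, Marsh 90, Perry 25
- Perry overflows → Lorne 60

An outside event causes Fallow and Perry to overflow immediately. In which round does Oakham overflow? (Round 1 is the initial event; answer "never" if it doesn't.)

Round 1 — Fallow, Perry overflow (initial).
  Lorne: +50+60 → 110 ≥ 40
  Oakham: +50 → 50 ≥ 50
Round 2 — Lorne, Oakham overflow.
  Ashby: +15+45 → 60 < 90
  Brook: +50 → 50 < 60
  Harrow: +10 → 10 < 50
  Marsh: +60+90 → 150 ≥ 100
Round 3 — Marsh overflows.
  Glade: +50 → 50 < 60
No further overflows.

2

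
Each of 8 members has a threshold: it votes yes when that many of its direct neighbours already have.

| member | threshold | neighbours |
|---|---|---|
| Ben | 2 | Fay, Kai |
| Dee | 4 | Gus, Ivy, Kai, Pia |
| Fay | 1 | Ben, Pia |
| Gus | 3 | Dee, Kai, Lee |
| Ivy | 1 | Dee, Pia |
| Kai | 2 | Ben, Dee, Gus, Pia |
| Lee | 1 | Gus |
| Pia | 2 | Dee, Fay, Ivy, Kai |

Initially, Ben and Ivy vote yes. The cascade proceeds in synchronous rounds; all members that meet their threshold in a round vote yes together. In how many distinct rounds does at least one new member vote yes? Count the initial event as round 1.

4

Round 1 — Ben, Ivy vote yes (initial).
Round 2 — checking thresholds:
  Dee: 1 of 4 neighbours < 4, holds.
  Fay: 1 of 2 neighbours ≥ 1, votes yes.
  Kai: 1 of 4 neighbours < 2, holds.
  Pia: 1 of 4 neighbours < 2, holds.
Round 3 — checking thresholds:
  Dee: 1 of 4 neighbours < 4, holds.
  Kai: 1 of 4 neighbours < 2, holds.
  Pia: 2 of 4 neighbours ≥ 2, votes yes.
Round 4 — checking thresholds:
  Dee: 2 of 4 neighbours < 4, holds.
  Kai: 2 of 4 neighbours ≥ 2, votes yes.
Round 5 — no new yes votes; cascade stops.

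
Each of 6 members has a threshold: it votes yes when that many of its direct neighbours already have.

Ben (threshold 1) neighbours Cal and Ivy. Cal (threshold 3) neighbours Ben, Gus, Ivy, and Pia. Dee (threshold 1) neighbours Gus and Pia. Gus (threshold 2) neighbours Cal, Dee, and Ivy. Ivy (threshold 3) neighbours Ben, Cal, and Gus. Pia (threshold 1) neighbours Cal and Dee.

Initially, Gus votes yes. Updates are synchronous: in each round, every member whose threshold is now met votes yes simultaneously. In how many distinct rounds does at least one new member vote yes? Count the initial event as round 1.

3

Round 1 — Gus votes yes (initial).
Round 2 — checking thresholds:
  Cal: 1 of 4 neighbours < 3, holds.
  Dee: 1 of 2 neighbours ≥ 1, votes yes.
  Ivy: 1 of 3 neighbours < 3, holds.
Round 3 — checking thresholds:
  Cal: 1 of 4 neighbours < 3, holds.
  Ivy: 1 of 3 neighbours < 3, holds.
  Pia: 1 of 2 neighbours ≥ 1, votes yes.
Round 4 — no new yes votes; cascade stops.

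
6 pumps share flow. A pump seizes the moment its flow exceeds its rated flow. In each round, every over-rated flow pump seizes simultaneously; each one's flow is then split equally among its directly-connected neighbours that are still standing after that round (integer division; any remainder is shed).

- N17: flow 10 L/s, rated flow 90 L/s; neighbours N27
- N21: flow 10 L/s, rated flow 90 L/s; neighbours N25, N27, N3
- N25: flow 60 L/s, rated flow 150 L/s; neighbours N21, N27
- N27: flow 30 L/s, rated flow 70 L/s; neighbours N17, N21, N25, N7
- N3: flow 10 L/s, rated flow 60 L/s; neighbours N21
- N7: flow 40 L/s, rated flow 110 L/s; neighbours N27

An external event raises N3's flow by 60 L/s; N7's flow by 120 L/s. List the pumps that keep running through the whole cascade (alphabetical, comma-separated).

Round 1 — N3 at 70 > 60; N7 at 160 > 110. N3, N7 seize.
  N3 sheds 70 L/s to N21: 70 each.
    N21: 10+70 = 80 ≤ 90
  N7 sheds 160 L/s to N27: 160 each.
    N27: 30+160 = 190 > 70
Round 2 — N27 seizes.
  N27 sheds 190 L/s to N17, N21, N25: 63 each (1 lost).
    N17: 10+63 = 73 ≤ 90
    N21: 80+63 = 143 > 90
    N25: 60+63 = 123 ≤ 150
Round 3 — N21 seizes.
  N21 sheds 143 L/s to N25: 143 each.
    N25: 123+143 = 266 > 150
Round 4 — N25 seizes.
  N25 sheds 266 L/s: no online neighbours, lost.
No further seizures.

N17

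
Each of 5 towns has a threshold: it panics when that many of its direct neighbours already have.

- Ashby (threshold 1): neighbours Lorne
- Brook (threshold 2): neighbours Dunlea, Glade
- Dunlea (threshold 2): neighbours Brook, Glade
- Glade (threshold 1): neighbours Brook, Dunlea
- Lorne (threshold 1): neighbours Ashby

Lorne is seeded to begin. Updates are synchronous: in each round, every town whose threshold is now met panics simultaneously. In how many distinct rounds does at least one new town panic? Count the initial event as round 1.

2

Round 1 — Lorne panics (initial).
Round 2 — checking thresholds:
  Ashby: 1 of 1 neighbours ≥ 1, panics.
Round 3 — no new panics; cascade stops.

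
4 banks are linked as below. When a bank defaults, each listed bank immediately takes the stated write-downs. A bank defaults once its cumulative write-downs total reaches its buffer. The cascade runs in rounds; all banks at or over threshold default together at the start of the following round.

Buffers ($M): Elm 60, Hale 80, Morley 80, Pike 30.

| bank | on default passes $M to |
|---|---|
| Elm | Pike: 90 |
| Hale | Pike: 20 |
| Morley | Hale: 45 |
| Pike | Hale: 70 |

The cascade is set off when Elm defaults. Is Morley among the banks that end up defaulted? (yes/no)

no

Round 1 — Elm defaults (initial).
  Pike: +90 → 90 ≥ 30
Round 2 — Pike defaults.
  Hale: +70 → 70 < 80
No further defaults.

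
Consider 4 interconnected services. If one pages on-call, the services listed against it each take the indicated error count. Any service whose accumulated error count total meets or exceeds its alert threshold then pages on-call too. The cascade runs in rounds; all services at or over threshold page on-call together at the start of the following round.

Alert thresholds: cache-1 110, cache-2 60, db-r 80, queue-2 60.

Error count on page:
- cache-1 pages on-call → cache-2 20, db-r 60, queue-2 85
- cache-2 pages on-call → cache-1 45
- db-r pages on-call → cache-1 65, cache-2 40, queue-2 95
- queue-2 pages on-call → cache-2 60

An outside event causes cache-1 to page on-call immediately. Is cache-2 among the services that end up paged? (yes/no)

yes

Round 1 — cache-1 pages on-call (initial).
  cache-2: +20 → 20 < 60
  db-r: +60 → 60 < 80
  queue-2: +85 → 85 ≥ 60
Round 2 — queue-2 pages on-call.
  cache-2: +60 → 80 ≥ 60
Round 3 — cache-2 pages on-call.
No further pages.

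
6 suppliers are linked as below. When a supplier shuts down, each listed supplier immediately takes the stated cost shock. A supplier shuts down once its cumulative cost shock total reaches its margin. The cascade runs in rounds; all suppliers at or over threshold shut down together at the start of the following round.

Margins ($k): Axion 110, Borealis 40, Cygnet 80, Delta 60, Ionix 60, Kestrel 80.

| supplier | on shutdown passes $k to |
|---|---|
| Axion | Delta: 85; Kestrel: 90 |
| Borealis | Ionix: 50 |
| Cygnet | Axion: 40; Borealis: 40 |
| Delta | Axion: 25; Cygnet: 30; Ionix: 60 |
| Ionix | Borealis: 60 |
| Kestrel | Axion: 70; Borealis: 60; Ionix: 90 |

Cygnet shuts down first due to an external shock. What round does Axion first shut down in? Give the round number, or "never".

Round 1 — Cygnet shuts down (initial).
  Axion: +40 → 40 < 110
  Borealis: +40 → 40 ≥ 40
Round 2 — Borealis shuts down.
  Ionix: +50 → 50 < 60
No further shutdowns.

never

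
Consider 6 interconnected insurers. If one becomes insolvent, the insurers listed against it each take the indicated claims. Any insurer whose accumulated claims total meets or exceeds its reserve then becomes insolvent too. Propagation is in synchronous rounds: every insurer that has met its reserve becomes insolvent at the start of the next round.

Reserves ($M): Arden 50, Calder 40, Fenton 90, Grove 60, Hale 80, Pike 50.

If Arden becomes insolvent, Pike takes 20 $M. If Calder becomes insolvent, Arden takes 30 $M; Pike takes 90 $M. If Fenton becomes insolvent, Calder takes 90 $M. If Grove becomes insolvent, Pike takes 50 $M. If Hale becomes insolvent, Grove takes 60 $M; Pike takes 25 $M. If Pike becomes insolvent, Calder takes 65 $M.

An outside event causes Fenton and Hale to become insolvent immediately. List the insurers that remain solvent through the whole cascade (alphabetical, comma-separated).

Arden

Round 1 — Fenton, Hale become insolvent (initial).
  Calder: +90 → 90 ≥ 40
  Grove: +60 → 60 ≥ 60
  Pike: +25 → 25 < 50
Round 2 — Calder, Grove become insolvent.
  Arden: +30 → 30 < 50
  Pike: +90+50 → 165 ≥ 50
Round 3 — Pike becomes insolvent.
No further insolvencies.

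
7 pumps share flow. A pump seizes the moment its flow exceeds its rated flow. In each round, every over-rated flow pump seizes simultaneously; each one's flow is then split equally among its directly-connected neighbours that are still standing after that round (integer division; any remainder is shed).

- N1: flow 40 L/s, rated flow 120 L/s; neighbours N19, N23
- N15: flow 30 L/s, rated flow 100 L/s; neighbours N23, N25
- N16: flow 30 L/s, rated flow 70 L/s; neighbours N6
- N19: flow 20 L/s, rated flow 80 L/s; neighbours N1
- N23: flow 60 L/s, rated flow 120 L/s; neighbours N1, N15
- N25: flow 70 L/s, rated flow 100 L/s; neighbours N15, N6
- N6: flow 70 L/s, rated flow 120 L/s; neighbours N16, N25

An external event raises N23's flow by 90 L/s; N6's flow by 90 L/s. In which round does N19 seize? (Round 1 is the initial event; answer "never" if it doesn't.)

never

Round 1 — N23 at 150 > 120; N6 at 160 > 120. N23, N6 seize.
  N23 sheds 150 L/s to N1, N15: 75 each.
    N1: 40+75 = 115 ≤ 120
    N15: 30+75 = 105 > 100
  N6 sheds 160 L/s to N16, N25: 80 each.
    N16: 30+80 = 110 > 70
    N25: 70+80 = 150 > 100
Round 2 — N15, N16, N25 seize.
  N15 sheds 105 L/s: no online neighbours, lost.
  N16 sheds 110 L/s: no online neighbours, lost.
  N25 sheds 150 L/s: no online neighbours, lost.
No further seizures.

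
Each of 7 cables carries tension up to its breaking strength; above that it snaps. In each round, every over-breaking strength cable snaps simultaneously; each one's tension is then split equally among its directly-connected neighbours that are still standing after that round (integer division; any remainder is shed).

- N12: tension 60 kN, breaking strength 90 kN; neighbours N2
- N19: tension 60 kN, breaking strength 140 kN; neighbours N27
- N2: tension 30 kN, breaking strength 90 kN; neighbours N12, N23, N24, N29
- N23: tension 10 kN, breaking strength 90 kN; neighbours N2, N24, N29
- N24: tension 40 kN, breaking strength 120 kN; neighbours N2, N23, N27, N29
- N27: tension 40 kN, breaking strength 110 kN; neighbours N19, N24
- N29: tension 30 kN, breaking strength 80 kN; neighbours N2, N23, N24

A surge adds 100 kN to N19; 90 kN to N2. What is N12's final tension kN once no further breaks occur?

90

Round 1 — N19 at 160 > 140; N2 at 120 > 90. N19, N2 snap.
  N19 sheds 160 kN to N27: 160 each.
    N27: 40+160 = 200 > 110
  N2 sheds 120 kN to N12, N23, N24, N29: 30 each.
    N12: 60+30 = 90 ≤ 90
    N23: 10+30 = 40 ≤ 90
    N24: 40+30 = 70 ≤ 120
    N29: 30+30 = 60 ≤ 80
Round 2 — N27 snaps.
  N27 sheds 200 kN to N24: 200 each.
    N24: 70+200 = 270 > 120
Round 3 — N24 snaps.
  N24 sheds 270 kN to N23, N29: 135 each.
    N23: 40+135 = 175 > 90
    N29: 60+135 = 195 > 80
Round 4 — N23, N29 snap.
  N23 sheds 175 kN: no online neighbours, lost.
  N29 sheds 195 kN: no online neighbours, lost.
No further breaks.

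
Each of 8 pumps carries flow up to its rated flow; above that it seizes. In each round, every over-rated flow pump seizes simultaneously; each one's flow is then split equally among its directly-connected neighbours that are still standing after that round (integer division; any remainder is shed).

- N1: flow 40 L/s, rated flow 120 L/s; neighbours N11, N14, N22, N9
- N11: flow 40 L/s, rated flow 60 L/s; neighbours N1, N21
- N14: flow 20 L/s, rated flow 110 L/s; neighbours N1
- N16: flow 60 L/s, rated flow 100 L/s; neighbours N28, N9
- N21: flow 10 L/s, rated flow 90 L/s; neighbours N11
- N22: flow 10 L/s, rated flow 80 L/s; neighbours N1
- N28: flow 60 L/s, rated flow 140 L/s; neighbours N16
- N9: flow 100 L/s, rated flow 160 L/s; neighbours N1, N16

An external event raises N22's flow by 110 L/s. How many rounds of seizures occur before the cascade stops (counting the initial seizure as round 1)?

Round 1 — N22 at 120 > 80. N22 seizes.
  N22 sheds 120 L/s to N1: 120 each.
    N1: 40+120 = 160 > 120
Round 2 — N1 seizes.
  N1 sheds 160 L/s to N11, N14, N9: 53 each (1 lost).
    N11: 40+53 = 93 > 60
    N14: 20+53 = 73 ≤ 110
    N9: 100+53 = 153 ≤ 160
Round 3 — N11 seizes.
  N11 sheds 93 L/s to N21: 93 each.
    N21: 10+93 = 103 > 90
Round 4 — N21 seizes.
  N21 sheds 103 L/s: no online neighbours, lost.
No further seizures.

4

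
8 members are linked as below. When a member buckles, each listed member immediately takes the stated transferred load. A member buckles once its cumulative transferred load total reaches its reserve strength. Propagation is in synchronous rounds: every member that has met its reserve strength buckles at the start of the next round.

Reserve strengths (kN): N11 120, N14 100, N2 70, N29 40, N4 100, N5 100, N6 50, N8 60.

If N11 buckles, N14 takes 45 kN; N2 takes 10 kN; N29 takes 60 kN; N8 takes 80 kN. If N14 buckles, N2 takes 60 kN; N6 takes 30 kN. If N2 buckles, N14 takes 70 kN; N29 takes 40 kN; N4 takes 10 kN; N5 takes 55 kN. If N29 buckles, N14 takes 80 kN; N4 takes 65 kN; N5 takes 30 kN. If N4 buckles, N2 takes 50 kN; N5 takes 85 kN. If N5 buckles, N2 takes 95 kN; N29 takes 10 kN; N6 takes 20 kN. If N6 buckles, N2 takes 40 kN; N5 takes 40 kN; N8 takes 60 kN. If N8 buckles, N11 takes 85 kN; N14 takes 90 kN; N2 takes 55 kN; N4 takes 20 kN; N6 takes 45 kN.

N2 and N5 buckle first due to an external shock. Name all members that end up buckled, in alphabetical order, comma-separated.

Round 1 — N2, N5 buckle (initial).
  N14: +70 → 70 < 100
  N29: +40+10 → 50 ≥ 40
  N4: +10 → 10 < 100
  N6: +20 → 20 < 50
Round 2 — N29 buckles.
  N14: +80 → 150 ≥ 100
  N4: +65 → 75 < 100
Round 3 — N14 buckles.
  N6: +30 → 50 ≥ 50
Round 4 — N6 buckles.
  N8: +60 → 60 ≥ 60
Round 5 — N8 buckles.
  N11: +85 → 85 < 120
  N4: +20 → 95 < 100
No further bucklings.

N14, N2, N29, N5, N6, N8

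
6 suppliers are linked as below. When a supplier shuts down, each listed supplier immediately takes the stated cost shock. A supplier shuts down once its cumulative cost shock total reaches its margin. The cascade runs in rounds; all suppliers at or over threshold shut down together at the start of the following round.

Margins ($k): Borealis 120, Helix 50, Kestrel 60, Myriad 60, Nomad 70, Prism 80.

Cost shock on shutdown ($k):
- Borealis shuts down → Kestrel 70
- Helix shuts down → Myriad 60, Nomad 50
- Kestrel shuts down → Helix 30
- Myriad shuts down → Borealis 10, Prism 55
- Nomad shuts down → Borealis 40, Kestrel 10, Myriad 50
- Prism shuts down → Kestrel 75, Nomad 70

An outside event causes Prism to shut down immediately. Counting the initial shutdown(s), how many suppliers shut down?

3

Round 1 — Prism shuts down (initial).
  Kestrel: +75 → 75 ≥ 60
  Nomad: +70 → 70 ≥ 70
Round 2 — Kestrel, Nomad shut down.
  Borealis: +40 → 40 < 120
  Helix: +30 → 30 < 50
  Myriad: +50 → 50 < 60
No further shutdowns.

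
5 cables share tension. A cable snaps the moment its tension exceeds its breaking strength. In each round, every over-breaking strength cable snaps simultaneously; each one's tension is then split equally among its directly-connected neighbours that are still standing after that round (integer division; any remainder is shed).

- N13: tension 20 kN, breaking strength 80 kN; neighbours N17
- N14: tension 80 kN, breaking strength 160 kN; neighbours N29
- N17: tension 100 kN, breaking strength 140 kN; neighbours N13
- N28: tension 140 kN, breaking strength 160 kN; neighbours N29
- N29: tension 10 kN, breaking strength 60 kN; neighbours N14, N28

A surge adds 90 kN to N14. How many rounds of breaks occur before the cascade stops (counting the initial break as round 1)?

Round 1 — N14 at 170 > 160. N14 snaps.
  N14 sheds 170 kN to N29: 170 each.
    N29: 10+170 = 180 > 60
Round 2 — N29 snaps.
  N29 sheds 180 kN to N28: 180 each.
    N28: 140+180 = 320 > 160
Round 3 — N28 snaps.
  N28 sheds 320 kN: no online neighbours, lost.
No further breaks.

3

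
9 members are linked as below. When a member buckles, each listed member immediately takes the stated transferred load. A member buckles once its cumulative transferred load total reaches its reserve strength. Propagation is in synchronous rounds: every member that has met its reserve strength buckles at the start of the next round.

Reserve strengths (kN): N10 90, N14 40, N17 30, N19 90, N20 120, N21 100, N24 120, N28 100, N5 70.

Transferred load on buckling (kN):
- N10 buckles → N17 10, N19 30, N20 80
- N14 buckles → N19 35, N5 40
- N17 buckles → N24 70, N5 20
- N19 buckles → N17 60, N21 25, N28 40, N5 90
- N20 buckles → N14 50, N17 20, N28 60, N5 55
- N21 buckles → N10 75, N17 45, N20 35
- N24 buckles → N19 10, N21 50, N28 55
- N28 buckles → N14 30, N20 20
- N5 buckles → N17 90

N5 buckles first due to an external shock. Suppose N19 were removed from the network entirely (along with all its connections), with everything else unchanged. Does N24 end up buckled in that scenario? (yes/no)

With N19 removed:
Round 1 — N5 buckles (initial).
  N17: +90 → 90 ≥ 30
Round 2 — N17 buckles.
  N24: +70 → 70 < 120
No further bucklings.

no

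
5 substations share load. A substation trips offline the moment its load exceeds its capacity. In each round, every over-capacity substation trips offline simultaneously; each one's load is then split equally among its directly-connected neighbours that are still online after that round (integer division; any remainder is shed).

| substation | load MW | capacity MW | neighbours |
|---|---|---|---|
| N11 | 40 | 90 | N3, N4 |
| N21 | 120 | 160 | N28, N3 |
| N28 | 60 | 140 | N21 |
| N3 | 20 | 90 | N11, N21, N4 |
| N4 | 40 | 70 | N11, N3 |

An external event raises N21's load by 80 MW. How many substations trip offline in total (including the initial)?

5

Round 1 — N21 at 200 > 160. N21 trips offline.
  N21 sheds 200 MW to N28, N3: 100 each.
    N28: 60+100 = 160 > 140
    N3: 20+100 = 120 > 90
Round 2 — N28, N3 trip offline.
  N28 sheds 160 MW: no online neighbours, lost.
  N3 sheds 120 MW to N11, N4: 60 each.
    N11: 40+60 = 100 > 90
    N4: 40+60 = 100 > 70
Round 3 — N11, N4 trip offline.
  N11 sheds 100 MW: no online neighbours, lost.
  N4 sheds 100 MW: no online neighbours, lost.
No further trips.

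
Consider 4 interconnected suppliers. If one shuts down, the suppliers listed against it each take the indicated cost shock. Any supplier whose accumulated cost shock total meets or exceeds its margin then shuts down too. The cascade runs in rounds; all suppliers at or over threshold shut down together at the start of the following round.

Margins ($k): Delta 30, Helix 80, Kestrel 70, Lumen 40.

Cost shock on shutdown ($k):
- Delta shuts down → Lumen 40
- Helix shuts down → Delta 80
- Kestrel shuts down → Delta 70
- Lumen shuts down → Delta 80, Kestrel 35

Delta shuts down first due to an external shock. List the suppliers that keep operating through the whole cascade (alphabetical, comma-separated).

Helix, Kestrel

Round 1 — Delta shuts down (initial).
  Lumen: +40 → 40 ≥ 40
Round 2 — Lumen shuts down.
  Kestrel: +35 → 35 < 70
No further shutdowns.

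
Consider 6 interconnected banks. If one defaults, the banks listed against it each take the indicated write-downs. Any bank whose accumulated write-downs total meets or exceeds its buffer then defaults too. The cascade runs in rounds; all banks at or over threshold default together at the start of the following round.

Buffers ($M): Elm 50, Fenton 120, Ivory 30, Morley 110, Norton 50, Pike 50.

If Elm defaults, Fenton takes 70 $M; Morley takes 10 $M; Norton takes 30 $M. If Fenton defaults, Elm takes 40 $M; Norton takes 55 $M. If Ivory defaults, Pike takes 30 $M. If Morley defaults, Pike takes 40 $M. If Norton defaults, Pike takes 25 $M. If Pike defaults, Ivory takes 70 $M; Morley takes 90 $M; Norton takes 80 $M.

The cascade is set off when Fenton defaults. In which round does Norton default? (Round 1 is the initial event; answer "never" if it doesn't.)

Round 1 — Fenton defaults (initial).
  Elm: +40 → 40 < 50
  Norton: +55 → 55 ≥ 50
Round 2 — Norton defaults.
  Pike: +25 → 25 < 50
No further defaults.

2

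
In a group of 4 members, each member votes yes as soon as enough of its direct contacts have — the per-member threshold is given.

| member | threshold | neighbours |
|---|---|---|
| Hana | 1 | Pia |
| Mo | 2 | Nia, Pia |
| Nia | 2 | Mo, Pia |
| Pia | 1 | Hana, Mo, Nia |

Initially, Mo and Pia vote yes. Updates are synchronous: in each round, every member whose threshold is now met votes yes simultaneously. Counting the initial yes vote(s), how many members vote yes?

4

Round 1 — Mo, Pia vote yes (initial).
Round 2 — checking thresholds:
  Hana: 1 of 1 neighbours ≥ 1, votes yes.
  Nia: 2 of 2 neighbours ≥ 2, votes yes.
Round 3 — no new yes votes; cascade stops.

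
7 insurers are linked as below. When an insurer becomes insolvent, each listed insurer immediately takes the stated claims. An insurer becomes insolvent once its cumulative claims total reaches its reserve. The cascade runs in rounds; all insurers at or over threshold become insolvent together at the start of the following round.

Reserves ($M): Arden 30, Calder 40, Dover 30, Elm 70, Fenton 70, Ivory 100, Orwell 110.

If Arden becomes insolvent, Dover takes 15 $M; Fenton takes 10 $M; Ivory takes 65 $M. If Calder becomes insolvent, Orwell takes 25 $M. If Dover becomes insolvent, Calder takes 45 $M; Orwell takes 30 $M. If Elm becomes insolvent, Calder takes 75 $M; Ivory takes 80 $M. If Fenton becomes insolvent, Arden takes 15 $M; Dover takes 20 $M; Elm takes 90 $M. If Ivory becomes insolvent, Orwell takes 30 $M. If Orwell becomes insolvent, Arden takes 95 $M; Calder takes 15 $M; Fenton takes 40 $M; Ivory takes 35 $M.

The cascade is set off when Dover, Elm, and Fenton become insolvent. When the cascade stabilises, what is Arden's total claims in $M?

15

Round 1 — Dover, Elm, Fenton become insolvent (initial).
  Arden: +15 → 15 < 30
  Calder: +45+75 → 120 ≥ 40
  Ivory: +80 → 80 < 100
  Orwell: +30 → 30 < 110
Round 2 — Calder becomes insolvent.
  Orwell: +25 → 55 < 110
No further insolvencies.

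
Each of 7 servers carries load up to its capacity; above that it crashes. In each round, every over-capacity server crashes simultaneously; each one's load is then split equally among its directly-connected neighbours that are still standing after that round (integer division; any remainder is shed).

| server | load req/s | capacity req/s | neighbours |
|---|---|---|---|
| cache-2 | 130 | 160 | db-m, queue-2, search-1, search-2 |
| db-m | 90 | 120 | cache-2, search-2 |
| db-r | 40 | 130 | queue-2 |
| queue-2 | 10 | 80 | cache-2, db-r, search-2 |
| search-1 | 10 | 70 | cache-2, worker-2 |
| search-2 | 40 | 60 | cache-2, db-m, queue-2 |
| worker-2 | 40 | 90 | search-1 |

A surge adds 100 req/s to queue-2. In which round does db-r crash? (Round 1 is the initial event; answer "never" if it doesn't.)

never

Round 1 — queue-2 at 110 > 80. queue-2 crashes.
  queue-2 sheds 110 req/s to cache-2, db-r, search-2: 36 each (2 lost).
    cache-2: 130+36 = 166 > 160
    db-r: 40+36 = 76 ≤ 130
    search-2: 40+36 = 76 > 60
Round 2 — cache-2, search-2 crash.
  cache-2 sheds 166 req/s to db-m, search-1: 83 each.
    db-m: 90+83 = 173 > 120
    search-1: 10+83 = 93 > 70
  search-2 sheds 76 req/s to db-m: 76 each.
    db-m: 173+76 = 249 > 120
Round 3 — db-m, search-1 crash.
  db-m sheds 249 req/s: no online neighbours, lost.
  search-1 sheds 93 req/s to worker-2: 93 each.
    worker-2: 40+93 = 133 > 90
Round 4 — worker-2 crashes.
  worker-2 sheds 133 req/s: no online neighbours, lost.
No further crashes.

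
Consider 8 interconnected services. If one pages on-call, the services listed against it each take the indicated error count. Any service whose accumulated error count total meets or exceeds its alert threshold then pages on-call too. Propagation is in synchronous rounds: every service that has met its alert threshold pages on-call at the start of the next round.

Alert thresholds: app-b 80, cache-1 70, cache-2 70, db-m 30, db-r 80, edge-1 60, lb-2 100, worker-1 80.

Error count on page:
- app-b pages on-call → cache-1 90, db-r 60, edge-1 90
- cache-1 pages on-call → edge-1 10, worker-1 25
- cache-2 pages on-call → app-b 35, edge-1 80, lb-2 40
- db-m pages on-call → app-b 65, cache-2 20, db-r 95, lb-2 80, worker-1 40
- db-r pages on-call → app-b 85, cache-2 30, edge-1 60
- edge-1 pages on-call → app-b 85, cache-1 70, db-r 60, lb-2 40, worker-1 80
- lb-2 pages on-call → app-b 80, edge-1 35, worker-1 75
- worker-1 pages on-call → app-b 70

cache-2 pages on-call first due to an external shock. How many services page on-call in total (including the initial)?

6

Round 1 — cache-2 pages on-call (initial).
  app-b: +35 → 35 < 80
  edge-1: +80 → 80 ≥ 60
  lb-2: +40 → 40 < 100
Round 2 — edge-1 pages on-call.
  app-b: +85 → 120 ≥ 80
  cache-1: +70 → 70 ≥ 70
  db-r: +60 → 60 < 80
  lb-2: +40 → 80 < 100
  worker-1: +80 → 80 ≥ 80
Round 3 — app-b, cache-1, worker-1 page on-call.
  db-r: +60 → 120 ≥ 80
Round 4 — db-r pages on-call.
No further pages.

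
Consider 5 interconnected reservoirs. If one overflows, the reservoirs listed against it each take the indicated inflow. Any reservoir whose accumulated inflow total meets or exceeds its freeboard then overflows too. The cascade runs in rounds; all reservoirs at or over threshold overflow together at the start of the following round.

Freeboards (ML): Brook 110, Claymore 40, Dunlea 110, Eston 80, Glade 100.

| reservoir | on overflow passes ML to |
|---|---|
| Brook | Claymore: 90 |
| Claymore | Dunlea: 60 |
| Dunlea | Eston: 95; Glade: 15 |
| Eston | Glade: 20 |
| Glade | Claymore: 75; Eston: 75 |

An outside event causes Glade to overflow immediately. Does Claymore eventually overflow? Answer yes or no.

yes

Round 1 — Glade overflows (initial).
  Claymore: +75 → 75 ≥ 40
  Eston: +75 → 75 < 80
Round 2 — Claymore overflows.
  Dunlea: +60 → 60 < 110
No further overflows.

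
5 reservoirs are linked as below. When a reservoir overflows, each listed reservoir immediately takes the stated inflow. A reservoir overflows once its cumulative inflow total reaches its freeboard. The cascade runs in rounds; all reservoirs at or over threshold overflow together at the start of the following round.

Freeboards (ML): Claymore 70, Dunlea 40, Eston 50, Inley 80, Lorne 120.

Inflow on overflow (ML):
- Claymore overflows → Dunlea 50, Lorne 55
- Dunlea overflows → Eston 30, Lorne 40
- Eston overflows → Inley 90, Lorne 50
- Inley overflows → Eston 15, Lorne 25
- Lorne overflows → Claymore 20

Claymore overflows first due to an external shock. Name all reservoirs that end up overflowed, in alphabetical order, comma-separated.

Round 1 — Claymore overflows (initial).
  Dunlea: +50 → 50 ≥ 40
  Lorne: +55 → 55 < 120
Round 2 — Dunlea overflows.
  Eston: +30 → 30 < 50
  Lorne: +40 → 95 < 120
No further overflows.

Claymore, Dunlea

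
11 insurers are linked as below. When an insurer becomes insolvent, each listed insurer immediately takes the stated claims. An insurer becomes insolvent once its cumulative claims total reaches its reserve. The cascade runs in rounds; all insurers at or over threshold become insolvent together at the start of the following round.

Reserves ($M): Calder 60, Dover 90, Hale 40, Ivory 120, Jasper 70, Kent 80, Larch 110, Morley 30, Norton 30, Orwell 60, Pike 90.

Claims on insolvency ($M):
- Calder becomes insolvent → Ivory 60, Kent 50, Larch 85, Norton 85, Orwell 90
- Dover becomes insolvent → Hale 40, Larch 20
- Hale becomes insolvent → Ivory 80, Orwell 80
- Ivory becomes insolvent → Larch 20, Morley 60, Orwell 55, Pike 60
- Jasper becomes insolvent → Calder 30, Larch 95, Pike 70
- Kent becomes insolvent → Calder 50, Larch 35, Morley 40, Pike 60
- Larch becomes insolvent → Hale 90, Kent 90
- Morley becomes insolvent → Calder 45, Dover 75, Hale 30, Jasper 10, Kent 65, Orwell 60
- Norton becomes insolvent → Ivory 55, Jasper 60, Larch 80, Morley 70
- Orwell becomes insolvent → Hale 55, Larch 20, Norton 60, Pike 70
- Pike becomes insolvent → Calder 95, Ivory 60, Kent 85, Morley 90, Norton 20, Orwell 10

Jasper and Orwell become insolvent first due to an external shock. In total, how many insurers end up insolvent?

10

Round 1 — Jasper, Orwell become insolvent (initial).
  Calder: +30 → 30 < 60
  Hale: +55 → 55 ≥ 40
  Larch: +95+20 → 115 ≥ 110
  Norton: +60 → 60 ≥ 30
  Pike: +70+70 → 140 ≥ 90
Round 2 — Hale, Larch, Norton, Pike become insolvent.
  Calder: +95 → 125 ≥ 60
  Ivory: +80+55+60 → 195 ≥ 120
  Kent: +90+85 → 175 ≥ 80
  Morley: +70+90 → 160 ≥ 30
Round 3 — Calder, Ivory, Kent, Morley become insolvent.
  Dover: +75 → 75 < 90
No further insolvencies.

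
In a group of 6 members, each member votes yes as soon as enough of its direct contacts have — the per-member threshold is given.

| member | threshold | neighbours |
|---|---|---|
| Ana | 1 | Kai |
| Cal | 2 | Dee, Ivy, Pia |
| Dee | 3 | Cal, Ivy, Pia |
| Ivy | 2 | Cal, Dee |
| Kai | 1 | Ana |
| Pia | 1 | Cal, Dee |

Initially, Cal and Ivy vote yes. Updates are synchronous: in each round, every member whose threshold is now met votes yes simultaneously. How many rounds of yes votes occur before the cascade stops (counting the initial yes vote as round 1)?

3

Round 1 — Cal, Ivy vote yes (initial).
Round 2 — checking thresholds:
  Dee: 2 of 3 neighbours < 3, below threshold.
  Pia: 1 of 2 neighbours ≥ 1, votes yes.
Round 3 — checking thresholds:
  Dee: 3 of 3 neighbours ≥ 3, votes yes.
Round 4 — no new yes votes; cascade stops.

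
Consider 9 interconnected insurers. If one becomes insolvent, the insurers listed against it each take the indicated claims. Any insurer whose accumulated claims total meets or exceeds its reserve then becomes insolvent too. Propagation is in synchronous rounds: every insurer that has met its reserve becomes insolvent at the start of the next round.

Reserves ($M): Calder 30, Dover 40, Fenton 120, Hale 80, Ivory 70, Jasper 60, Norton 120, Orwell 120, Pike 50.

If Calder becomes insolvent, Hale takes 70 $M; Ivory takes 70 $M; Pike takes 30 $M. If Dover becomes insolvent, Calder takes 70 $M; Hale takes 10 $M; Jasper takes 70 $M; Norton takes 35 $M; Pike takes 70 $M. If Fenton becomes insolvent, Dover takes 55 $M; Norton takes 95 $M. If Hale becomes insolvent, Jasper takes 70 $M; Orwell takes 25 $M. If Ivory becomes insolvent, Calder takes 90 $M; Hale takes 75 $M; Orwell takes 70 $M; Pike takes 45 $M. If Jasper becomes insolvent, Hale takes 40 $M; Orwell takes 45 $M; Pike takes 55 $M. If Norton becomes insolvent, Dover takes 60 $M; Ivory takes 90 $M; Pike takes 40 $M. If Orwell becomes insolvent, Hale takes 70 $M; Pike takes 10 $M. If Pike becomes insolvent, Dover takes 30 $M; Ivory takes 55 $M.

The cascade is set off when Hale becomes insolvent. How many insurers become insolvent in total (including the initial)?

Round 1 — Hale becomes insolvent (initial).
  Jasper: +70 → 70 ≥ 60
  Orwell: +25 → 25 < 120
Round 2 — Jasper becomes insolvent.
  Orwell: +45 → 70 < 120
  Pike: +55 → 55 ≥ 50
Round 3 — Pike becomes insolvent.
  Dover: +30 → 30 < 40
  Ivory: +55 → 55 < 70
No further insolvencies.

3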